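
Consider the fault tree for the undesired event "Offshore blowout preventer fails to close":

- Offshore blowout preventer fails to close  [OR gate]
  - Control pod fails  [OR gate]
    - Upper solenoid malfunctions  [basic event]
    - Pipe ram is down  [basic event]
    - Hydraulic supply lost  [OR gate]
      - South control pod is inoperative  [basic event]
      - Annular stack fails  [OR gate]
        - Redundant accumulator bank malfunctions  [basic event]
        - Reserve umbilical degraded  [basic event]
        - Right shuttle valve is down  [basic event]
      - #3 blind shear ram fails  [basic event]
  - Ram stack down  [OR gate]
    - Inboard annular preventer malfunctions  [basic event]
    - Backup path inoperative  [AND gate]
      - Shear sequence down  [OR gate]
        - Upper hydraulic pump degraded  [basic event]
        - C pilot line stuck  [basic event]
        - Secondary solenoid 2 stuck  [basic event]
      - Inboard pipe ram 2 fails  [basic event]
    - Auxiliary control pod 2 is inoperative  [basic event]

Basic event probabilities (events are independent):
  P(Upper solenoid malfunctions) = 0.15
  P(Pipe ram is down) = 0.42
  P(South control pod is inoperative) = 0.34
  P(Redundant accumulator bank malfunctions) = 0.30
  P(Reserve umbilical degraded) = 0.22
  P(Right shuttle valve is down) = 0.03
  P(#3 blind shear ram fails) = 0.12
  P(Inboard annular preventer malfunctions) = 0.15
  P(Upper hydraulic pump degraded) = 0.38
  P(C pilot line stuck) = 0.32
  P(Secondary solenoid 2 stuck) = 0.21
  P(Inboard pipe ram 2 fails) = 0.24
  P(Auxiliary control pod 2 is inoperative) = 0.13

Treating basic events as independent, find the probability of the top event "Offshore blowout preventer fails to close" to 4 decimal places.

P(Annular stack fails) [OR] = 1 − (1−0.30) × (1−0.22) × (1−0.03) = 0.470380
P(Hydraulic supply lost) [OR] = 1 − (1−0.34) × (1−0.470380) × (1−0.12) = 0.692397
P(Control pod fails) [OR] = 1 − (1−0.15) × (1−0.42) × (1−0.692397) = 0.848352
P(Shear sequence down) [OR] = 1 − (1−0.38) × (1−0.32) × (1−0.21) = 0.666936
P(Backup path inoperative) [AND] = 0.666936 × 0.24 = 0.160065
P(Ram stack down) [OR] = 1 − (1−0.15) × (1−0.160065) × (1−0.13) = 0.378868
P(Offshore blowout preventer fails to close) [OR] = 1 − (1−0.848352) × (1−0.378868) = 0.905807
Rounded to 4 decimal places: P(Offshore blowout preventer fails to close) ≈ 0.9058.

0.9058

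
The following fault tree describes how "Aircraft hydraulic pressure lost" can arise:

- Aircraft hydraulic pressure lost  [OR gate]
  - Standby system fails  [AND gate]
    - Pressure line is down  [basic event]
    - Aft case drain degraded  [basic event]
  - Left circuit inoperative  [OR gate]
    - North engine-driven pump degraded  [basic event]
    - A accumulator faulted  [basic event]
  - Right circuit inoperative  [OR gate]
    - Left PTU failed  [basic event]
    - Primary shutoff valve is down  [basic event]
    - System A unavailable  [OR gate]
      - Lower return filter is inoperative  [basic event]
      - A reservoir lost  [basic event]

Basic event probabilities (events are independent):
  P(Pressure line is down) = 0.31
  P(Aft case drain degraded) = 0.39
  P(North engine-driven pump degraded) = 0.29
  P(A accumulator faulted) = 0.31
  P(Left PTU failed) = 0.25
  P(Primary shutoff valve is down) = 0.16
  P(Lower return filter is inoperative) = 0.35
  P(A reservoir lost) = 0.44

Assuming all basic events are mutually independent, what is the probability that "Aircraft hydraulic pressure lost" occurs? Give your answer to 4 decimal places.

P(Standby system fails) [AND] = 0.31 × 0.39 = 0.120900
P(Left circuit inoperative) [OR] = 1 − (1−0.29) × (1−0.31) = 0.510100
P(System A unavailable) [OR] = 1 − (1−0.35) × (1−0.44) = 0.636000
P(Right circuit inoperative) [OR] = 1 − (1−0.25) × (1−0.16) × (1−0.636000) = 0.770680
P(Aircraft hydraulic pressure lost) [OR] = 1 − (1−0.120900) × (1−0.510100) × (1−0.770680) = 0.901239
Rounded to 4 decimal places: P(Aircraft hydraulic pressure lost) ≈ 0.9012.

0.9012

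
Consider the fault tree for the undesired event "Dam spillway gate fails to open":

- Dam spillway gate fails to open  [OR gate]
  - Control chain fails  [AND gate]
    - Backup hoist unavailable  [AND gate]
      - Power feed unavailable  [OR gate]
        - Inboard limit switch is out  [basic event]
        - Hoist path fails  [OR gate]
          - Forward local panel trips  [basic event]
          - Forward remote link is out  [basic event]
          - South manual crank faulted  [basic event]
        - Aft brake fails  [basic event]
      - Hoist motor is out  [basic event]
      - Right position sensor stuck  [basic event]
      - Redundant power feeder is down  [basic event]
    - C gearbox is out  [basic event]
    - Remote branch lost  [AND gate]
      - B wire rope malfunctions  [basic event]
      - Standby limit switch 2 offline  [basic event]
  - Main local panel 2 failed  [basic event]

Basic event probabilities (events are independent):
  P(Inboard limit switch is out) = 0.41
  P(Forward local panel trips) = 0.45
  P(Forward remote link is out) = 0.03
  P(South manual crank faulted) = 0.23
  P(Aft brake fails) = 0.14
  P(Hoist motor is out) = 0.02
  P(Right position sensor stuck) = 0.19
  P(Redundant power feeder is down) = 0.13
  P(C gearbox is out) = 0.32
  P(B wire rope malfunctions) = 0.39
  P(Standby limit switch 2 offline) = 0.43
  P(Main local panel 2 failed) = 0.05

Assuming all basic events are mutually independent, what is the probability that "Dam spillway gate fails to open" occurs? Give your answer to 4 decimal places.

0.0500

P(Hoist path fails) [OR] = 1 − (1−0.45) × (1−0.03) × (1−0.23) = 0.589205
P(Power feed unavailable) [OR] = 1 − (1−0.41) × (1−0.589205) × (1−0.14) = 0.791563
P(Backup hoist unavailable) [AND] = 0.791563 × 0.02 × 0.19 × 0.13 = 0.000391
P(Remote branch lost) [AND] = 0.39 × 0.43 = 0.167700
P(Control chain fails) [AND] = 0.000391 × 0.32 × 0.167700 = 0.000021
P(Dam spillway gate fails to open) [OR] = 1 − (1−0.000021) × (1−0.05) = 0.050020
Rounded to 4 decimal places: P(Dam spillway gate fails to open) ≈ 0.0500.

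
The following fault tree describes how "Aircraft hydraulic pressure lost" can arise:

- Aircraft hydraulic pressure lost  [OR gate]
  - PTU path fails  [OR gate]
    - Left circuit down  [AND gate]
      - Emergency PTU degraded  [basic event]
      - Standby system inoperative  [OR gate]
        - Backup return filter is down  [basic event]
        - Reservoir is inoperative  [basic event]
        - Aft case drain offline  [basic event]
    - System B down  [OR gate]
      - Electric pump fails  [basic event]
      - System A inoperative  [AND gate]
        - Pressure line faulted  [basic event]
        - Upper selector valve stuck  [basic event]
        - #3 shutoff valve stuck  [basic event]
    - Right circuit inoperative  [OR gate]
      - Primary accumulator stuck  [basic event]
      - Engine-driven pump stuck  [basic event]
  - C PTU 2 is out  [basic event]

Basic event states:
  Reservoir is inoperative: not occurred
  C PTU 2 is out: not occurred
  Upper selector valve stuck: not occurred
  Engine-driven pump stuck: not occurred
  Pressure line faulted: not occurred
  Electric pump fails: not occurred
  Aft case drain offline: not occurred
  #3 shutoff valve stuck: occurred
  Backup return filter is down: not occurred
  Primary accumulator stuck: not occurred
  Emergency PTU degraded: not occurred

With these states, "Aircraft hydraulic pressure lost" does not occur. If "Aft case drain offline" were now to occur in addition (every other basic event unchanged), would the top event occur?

No

Counterfactual: set "Aft case drain offline" to occurred.
Standby system inoperative [OR]: Backup return filter is down=not, Reservoir is inoperative=not, Aft case drain offline=occurs → at least one input occurs → occurs.
Left circuit down [AND]: Emergency PTU degraded=not, Standby system inoperative=occurs → not all inputs occur → does not occur.
System A inoperative [AND]: Pressure line faulted=not, Upper selector valve stuck=not, #3 shutoff valve stuck=occurs → not all inputs occur → does not occur.
System B down [OR]: Electric pump fails=not, System A inoperative=not → no input occurs → does not occur.
Right circuit inoperative [OR]: Primary accumulator stuck=not, Engine-driven pump stuck=not → no input occurs → does not occur.
PTU path fails [OR]: Left circuit down=not, System B down=not, Right circuit inoperative=not → no input occurs → does not occur.
Aircraft hydraulic pressure lost [OR]: PTU path fails=not, C PTU 2 is out=not → no input occurs → does not occur.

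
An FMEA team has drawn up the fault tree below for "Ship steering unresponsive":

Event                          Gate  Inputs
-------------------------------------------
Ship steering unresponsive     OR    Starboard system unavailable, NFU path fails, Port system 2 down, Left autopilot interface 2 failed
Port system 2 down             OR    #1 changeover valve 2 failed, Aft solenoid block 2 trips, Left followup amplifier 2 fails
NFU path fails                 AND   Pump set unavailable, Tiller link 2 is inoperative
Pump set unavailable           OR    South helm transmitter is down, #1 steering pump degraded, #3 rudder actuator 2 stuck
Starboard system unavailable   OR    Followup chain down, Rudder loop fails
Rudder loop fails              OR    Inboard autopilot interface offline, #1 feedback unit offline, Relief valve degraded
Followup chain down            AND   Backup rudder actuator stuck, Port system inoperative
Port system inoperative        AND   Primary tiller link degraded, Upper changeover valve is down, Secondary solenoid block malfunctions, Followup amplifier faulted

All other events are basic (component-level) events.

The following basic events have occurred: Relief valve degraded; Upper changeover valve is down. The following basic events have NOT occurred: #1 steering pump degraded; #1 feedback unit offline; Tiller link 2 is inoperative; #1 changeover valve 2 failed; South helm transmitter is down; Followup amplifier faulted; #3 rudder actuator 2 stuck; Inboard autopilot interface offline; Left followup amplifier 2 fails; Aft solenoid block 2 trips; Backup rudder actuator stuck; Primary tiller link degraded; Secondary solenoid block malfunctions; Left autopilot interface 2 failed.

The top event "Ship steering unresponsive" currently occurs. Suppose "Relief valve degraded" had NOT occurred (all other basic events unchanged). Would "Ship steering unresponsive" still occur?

No

Counterfactual: set "Relief valve degraded" to not occurred.
Port system inoperative [AND]: Primary tiller link degraded=not, Upper changeover valve is down=occurs, Secondary solenoid block malfunctions=not, Followup amplifier faulted=not → not all inputs occur → does not occur.
Followup chain down [AND]: Backup rudder actuator stuck=not, Port system inoperative=not → not all inputs occur → does not occur.
Rudder loop fails [OR]: Inboard autopilot interface offline=not, #1 feedback unit offline=not, Relief valve degraded=not → no input occurs → does not occur.
Starboard system unavailable [OR]: Followup chain down=not, Rudder loop fails=not → no input occurs → does not occur.
Pump set unavailable [OR]: South helm transmitter is down=not, #1 steering pump degraded=not, #3 rudder actuator 2 stuck=not → no input occurs → does not occur.
NFU path fails [AND]: Pump set unavailable=not, Tiller link 2 is inoperative=not → not all inputs occur → does not occur.
Port system 2 down [OR]: #1 changeover valve 2 failed=not, Aft solenoid block 2 trips=not, Left followup amplifier 2 fails=not → no input occurs → does not occur.
Ship steering unresponsive [OR]: Starboard system unavailable=not, NFU path fails=not, Port system 2 down=not, Left autopilot interface 2 failed=not → no input occurs → does not occur.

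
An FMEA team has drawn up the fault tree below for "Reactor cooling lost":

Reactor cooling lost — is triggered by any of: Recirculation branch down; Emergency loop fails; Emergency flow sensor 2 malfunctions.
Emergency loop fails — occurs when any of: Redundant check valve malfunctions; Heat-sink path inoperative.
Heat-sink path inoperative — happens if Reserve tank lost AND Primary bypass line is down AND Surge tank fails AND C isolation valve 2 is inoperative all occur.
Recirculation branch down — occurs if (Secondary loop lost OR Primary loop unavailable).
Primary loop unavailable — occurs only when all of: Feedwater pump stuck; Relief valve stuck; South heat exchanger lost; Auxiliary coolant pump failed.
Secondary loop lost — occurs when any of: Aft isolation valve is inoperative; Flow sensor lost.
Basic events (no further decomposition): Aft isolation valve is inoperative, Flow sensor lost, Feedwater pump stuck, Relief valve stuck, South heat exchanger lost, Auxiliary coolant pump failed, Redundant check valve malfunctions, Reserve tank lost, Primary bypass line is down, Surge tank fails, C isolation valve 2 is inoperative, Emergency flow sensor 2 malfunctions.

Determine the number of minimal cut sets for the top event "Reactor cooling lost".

Secondary loop lost [OR]: union of children's cut sets → 2 cut set(s).
Primary loop unavailable [AND]: one cut set from each child combined → 1 × 1 × 1 × 1 = 1 cut set(s).
Recirculation branch down [OR]: union of children's cut sets → 3 cut set(s).
Heat-sink path inoperative [AND]: one cut set from each child combined → 1 × 1 × 1 × 1 = 1 cut set(s).
Emergency loop fails [OR]: union of children's cut sets → 2 cut set(s).
Reactor cooling lost [OR]: union of children's cut sets → 6 cut set(s).
Minimal cut sets: {Aft isolation valve is inoperative}; {Flow sensor lost}; {Auxiliary coolant pump failed, Feedwater pump stuck, Relief valve stuck, South heat exchanger lost}; {Redundant check valve malfunctions}; {C isolation valve 2 is inoperative, Primary bypass line is down, Reserve tank lost, Surge tank fails}; {Emergency flow sensor 2 malfunctions}.

6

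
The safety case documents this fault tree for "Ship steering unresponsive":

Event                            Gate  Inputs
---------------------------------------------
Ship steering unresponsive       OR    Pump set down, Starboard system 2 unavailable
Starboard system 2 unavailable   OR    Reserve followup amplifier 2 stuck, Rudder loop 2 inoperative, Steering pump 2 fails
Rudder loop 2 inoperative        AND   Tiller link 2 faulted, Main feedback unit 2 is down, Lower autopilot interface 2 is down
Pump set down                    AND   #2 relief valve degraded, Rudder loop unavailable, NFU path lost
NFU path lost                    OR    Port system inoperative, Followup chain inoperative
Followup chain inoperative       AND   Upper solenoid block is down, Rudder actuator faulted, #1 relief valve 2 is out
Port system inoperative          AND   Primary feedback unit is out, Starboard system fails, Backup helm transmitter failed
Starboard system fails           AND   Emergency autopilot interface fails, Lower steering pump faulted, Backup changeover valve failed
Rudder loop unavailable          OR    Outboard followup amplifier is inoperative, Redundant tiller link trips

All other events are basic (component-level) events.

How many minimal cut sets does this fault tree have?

Rudder loop unavailable [OR]: union of children's cut sets → 2 cut set(s).
Starboard system fails [AND]: one cut set from each child combined → 1 × 1 × 1 = 1 cut set(s).
Port system inoperative [AND]: one cut set from each child combined → 1 × 1 × 1 = 1 cut set(s).
Followup chain inoperative [AND]: one cut set from each child combined → 1 × 1 × 1 = 1 cut set(s).
NFU path lost [OR]: union of children's cut sets → 2 cut set(s).
Pump set down [AND]: one cut set from each child combined → 1 × 2 × 2 = 4 cut set(s).
Rudder loop 2 inoperative [AND]: one cut set from each child combined → 1 × 1 × 1 = 1 cut set(s).
Starboard system 2 unavailable [OR]: union of children's cut sets → 3 cut set(s).
Ship steering unresponsive [OR]: union of children's cut sets → 7 cut set(s).
Minimal cut sets: {#2 relief valve degraded, Backup changeover valve failed, Backup helm transmitter failed, Emergency autopilot interface fails, Lower steering pump faulted, Outboard followup amplifier is inoperative, Primary feedback unit is out}; {#1 relief valve 2 is out, #2 relief valve degraded, Outboard followup amplifier is inoperative, Rudder actuator faulted, Upper solenoid block is down}; {#2 relief valve degraded, Backup changeover valve failed, Backup helm transmitter failed, Emergency autopilot interface fails, Lower steering pump faulted, Primary feedback unit is out, Redundant tiller link trips}; {#1 relief valve 2 is out, #2 relief valve degraded, Redundant tiller link trips, Rudder actuator faulted, Upper solenoid block is down}; {Reserve followup amplifier 2 stuck}; {Lower autopilot interface 2 is down, Main feedback unit 2 is down, Tiller link 2 faulted}; {Steering pump 2 fails}.

7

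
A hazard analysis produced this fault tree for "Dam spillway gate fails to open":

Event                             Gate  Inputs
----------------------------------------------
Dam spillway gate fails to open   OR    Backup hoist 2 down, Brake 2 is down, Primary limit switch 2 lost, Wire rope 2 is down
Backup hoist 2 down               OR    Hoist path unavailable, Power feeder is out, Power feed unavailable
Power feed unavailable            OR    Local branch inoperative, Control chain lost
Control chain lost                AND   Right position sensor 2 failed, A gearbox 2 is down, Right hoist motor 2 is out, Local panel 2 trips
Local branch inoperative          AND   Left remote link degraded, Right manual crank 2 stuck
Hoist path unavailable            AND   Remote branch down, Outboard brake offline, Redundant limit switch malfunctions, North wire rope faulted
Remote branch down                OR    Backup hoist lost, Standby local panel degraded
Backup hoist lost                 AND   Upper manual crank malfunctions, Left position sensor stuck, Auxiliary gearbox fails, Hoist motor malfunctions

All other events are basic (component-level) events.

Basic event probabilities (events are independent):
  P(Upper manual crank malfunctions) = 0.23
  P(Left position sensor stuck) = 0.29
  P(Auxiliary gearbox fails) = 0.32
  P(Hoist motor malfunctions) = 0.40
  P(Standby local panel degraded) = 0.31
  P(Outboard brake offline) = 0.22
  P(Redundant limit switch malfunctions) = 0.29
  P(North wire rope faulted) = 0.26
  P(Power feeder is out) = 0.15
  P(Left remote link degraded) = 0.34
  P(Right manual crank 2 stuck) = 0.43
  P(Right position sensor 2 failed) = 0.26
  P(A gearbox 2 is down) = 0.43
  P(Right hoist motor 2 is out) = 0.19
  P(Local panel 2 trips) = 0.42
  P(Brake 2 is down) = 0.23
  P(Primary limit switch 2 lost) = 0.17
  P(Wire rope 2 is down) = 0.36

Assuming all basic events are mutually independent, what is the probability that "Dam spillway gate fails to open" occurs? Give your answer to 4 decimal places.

0.7073

P(Backup hoist lost) [AND] = 0.23 × 0.29 × 0.32 × 0.40 = 0.008538
P(Remote branch down) [OR] = 1 − (1−0.008538) × (1−0.31) = 0.315891
P(Hoist path unavailable) [AND] = 0.315891 × 0.22 × 0.29 × 0.26 = 0.005240
P(Local branch inoperative) [AND] = 0.34 × 0.43 = 0.146200
P(Control chain lost) [AND] = 0.26 × 0.43 × 0.19 × 0.42 = 0.008922
P(Power feed unavailable) [OR] = 1 − (1−0.146200) × (1−0.008922) = 0.153818
P(Backup hoist 2 down) [OR] = 1 − (1−0.005240) × (1−0.15) × (1−0.153818) = 0.284514
P(Dam spillway gate fails to open) [OR] = 1 − (1−0.284514) × (1−0.23) × (1−0.17) × (1−0.36) = 0.707349
Rounded to 4 decimal places: P(Dam spillway gate fails to open) ≈ 0.7073.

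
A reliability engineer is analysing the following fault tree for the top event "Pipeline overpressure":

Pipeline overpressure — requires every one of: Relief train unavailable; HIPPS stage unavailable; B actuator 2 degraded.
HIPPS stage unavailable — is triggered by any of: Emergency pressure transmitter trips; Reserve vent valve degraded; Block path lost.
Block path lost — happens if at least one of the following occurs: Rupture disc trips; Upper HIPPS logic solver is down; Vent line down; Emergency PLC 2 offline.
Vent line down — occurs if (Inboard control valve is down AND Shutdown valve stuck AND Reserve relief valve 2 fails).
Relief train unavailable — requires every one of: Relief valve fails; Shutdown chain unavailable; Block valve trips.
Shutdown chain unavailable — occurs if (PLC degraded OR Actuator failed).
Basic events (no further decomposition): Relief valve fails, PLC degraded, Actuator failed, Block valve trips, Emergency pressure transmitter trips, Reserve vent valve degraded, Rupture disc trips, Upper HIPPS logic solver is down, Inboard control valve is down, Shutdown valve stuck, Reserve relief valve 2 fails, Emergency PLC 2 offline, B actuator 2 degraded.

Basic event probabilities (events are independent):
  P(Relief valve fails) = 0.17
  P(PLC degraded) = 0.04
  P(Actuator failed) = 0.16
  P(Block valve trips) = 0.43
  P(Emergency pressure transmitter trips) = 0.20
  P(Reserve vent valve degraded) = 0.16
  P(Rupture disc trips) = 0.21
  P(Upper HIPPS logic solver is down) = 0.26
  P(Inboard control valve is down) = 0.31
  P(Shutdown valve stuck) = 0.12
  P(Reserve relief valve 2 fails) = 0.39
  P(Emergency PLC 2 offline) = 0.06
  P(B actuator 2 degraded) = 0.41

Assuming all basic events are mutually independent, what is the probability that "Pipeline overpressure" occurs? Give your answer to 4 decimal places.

0.0037

P(Shutdown chain unavailable) [OR] = 1 − (1−0.04) × (1−0.16) = 0.193600
P(Relief train unavailable) [AND] = 0.17 × 0.193600 × 0.43 = 0.014152
P(Vent line down) [AND] = 0.31 × 0.12 × 0.39 = 0.014508
P(Block path lost) [OR] = 1 − (1−0.21) × (1−0.26) × (1−0.014508) × (1−0.06) = 0.458448
P(HIPPS stage unavailable) [OR] = 1 − (1−0.20) × (1−0.16) × (1−0.458448) = 0.636077
P(Pipeline overpressure) [AND] = 0.014152 × 0.636077 × 0.41 = 0.003691
Rounded to 4 decimal places: P(Pipeline overpressure) ≈ 0.0037.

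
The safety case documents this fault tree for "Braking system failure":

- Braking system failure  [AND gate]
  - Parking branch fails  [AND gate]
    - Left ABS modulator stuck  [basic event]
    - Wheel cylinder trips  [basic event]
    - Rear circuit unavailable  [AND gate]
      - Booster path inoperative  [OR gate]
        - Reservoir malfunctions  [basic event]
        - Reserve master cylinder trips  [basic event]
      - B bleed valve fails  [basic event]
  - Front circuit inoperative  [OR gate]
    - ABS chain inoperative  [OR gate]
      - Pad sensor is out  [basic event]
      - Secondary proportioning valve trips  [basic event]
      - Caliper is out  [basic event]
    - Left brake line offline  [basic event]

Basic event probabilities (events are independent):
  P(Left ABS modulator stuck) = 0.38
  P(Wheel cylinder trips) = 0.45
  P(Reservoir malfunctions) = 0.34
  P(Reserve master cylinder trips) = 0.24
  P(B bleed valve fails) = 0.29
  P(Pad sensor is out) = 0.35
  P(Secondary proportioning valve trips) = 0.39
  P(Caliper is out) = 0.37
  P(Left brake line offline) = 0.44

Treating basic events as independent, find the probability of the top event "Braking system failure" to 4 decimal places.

P(Booster path inoperative) [OR] = 1 − (1−0.34) × (1−0.24) = 0.498400
P(Rear circuit unavailable) [AND] = 0.498400 × 0.29 = 0.144536
P(Parking branch fails) [AND] = 0.38 × 0.45 × 0.144536 = 0.024716
P(ABS chain inoperative) [OR] = 1 − (1−0.35) × (1−0.39) × (1−0.37) = 0.750205
P(Front circuit inoperative) [OR] = 1 − (1−0.750205) × (1−0.44) = 0.860115
P(Braking system failure) [AND] = 0.024716 × 0.860115 = 0.021259
Rounded to 4 decimal places: P(Braking system failure) ≈ 0.0213.

0.0213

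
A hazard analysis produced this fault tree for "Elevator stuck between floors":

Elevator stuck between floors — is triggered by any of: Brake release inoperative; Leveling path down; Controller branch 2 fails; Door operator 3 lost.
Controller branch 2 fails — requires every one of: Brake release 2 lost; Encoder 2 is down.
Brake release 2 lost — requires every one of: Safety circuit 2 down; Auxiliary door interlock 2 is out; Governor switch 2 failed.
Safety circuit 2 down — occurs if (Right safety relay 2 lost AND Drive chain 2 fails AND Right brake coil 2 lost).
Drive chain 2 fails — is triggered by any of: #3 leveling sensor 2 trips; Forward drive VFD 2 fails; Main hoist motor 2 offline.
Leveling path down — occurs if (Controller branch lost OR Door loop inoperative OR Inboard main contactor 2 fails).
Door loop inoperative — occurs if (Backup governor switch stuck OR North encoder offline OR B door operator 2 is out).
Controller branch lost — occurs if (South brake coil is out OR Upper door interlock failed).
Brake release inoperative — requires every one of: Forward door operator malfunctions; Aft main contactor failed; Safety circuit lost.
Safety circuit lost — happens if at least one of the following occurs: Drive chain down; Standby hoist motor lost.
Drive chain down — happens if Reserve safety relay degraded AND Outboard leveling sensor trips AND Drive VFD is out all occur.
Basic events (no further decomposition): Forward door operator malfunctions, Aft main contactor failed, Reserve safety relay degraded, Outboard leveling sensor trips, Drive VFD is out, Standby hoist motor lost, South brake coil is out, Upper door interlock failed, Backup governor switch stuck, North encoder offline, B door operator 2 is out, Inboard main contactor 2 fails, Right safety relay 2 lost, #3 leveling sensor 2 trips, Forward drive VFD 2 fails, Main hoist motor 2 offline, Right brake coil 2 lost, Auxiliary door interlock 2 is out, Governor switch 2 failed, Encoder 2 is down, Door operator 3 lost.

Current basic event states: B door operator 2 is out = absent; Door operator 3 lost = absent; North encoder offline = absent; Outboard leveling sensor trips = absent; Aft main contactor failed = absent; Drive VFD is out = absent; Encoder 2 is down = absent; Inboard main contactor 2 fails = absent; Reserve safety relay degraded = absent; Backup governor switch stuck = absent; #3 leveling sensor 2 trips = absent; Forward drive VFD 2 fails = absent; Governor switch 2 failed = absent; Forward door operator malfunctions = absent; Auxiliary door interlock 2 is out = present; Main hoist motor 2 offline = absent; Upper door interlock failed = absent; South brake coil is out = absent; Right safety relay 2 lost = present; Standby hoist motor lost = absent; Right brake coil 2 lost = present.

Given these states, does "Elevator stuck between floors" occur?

No

Drive chain down [AND]: Reserve safety relay degraded=not, Outboard leveling sensor trips=not, Drive VFD is out=not → not all inputs occur → does not occur.
Safety circuit lost [OR]: Drive chain down=not, Standby hoist motor lost=not → no input occurs → does not occur.
Brake release inoperative [AND]: Forward door operator malfunctions=not, Aft main contactor failed=not, Safety circuit lost=not → not all inputs occur → does not occur.
Controller branch lost [OR]: South brake coil is out=not, Upper door interlock failed=not → no input occurs → does not occur.
Door loop inoperative [OR]: Backup governor switch stuck=not, North encoder offline=not, B door operator 2 is out=not → no input occurs → does not occur.
Leveling path down [OR]: Controller branch lost=not, Door loop inoperative=not, Inboard main contactor 2 fails=not → no input occurs → does not occur.
Drive chain 2 fails [OR]: #3 leveling sensor 2 trips=not, Forward drive VFD 2 fails=not, Main hoist motor 2 offline=not → no input occurs → does not occur.
Safety circuit 2 down [AND]: Right safety relay 2 lost=occurs, Drive chain 2 fails=not, Right brake coil 2 lost=occurs → not all inputs occur → does not occur.
Brake release 2 lost [AND]: Safety circuit 2 down=not, Auxiliary door interlock 2 is out=occurs, Governor switch 2 failed=not → not all inputs occur → does not occur.
Controller branch 2 fails [AND]: Brake release 2 lost=not, Encoder 2 is down=not → not all inputs occur → does not occur.
Elevator stuck between floors [OR]: Brake release inoperative=not, Leveling path down=not, Controller branch 2 fails=not, Door operator 3 lost=not → no input occurs → does not occur.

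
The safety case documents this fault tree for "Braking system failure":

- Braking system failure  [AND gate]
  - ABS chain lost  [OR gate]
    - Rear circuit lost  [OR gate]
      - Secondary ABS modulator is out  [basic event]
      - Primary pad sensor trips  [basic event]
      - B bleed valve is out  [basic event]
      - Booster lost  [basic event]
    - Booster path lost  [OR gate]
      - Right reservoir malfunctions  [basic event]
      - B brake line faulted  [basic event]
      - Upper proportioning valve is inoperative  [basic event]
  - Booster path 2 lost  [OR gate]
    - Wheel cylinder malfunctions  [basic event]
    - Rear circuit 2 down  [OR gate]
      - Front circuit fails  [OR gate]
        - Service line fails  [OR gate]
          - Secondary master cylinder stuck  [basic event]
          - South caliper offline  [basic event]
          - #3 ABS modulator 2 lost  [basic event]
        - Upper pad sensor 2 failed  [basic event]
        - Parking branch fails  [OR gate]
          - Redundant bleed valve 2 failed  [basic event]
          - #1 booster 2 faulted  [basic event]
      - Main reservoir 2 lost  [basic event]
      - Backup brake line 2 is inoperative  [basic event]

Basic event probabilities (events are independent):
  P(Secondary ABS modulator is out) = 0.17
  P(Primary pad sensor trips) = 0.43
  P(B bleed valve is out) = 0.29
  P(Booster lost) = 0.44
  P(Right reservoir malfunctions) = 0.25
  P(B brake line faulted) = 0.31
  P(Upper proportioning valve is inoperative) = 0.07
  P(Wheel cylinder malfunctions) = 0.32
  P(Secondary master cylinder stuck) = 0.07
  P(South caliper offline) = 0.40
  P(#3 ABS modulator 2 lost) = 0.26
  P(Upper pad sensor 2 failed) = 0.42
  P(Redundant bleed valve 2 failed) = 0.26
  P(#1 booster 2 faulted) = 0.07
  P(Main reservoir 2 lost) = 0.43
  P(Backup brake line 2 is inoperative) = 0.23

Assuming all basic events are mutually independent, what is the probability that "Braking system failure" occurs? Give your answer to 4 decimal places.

P(Rear circuit lost) [OR] = 1 − (1−0.17) × (1−0.43) × (1−0.29) × (1−0.44) = 0.811895
P(Booster path lost) [OR] = 1 − (1−0.25) × (1−0.31) × (1−0.07) = 0.518725
P(ABS chain lost) [OR] = 1 − (1−0.811895) × (1−0.518725) = 0.909470
P(Service line fails) [OR] = 1 − (1−0.07) × (1−0.40) × (1−0.26) = 0.587080
P(Parking branch fails) [OR] = 1 − (1−0.26) × (1−0.07) = 0.311800
P(Front circuit fails) [OR] = 1 − (1−0.587080) × (1−0.42) × (1−0.311800) = 0.835181
P(Rear circuit 2 down) [OR] = 1 − (1−0.835181) × (1−0.43) × (1−0.23) = 0.927661
P(Booster path 2 lost) [OR] = 1 − (1−0.32) × (1−0.927661) = 0.950809
P(Braking system failure) [AND] = 0.909470 × 0.950809 = 0.864732
Rounded to 4 decimal places: P(Braking system failure) ≈ 0.8647.

0.8647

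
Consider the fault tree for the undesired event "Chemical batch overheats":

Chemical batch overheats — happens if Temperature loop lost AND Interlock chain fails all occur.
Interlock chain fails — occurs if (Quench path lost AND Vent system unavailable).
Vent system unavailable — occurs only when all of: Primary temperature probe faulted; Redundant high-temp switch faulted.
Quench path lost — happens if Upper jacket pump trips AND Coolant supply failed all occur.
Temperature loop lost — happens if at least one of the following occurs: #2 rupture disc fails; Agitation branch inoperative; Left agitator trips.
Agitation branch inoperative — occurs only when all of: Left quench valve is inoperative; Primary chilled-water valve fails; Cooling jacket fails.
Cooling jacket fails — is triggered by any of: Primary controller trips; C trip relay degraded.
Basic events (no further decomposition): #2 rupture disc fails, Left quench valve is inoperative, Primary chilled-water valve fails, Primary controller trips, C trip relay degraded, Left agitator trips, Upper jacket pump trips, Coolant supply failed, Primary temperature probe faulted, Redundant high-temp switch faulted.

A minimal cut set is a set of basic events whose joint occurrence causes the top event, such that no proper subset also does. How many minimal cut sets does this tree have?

4

Cooling jacket fails [OR]: union of children's cut sets → 2 cut set(s).
Agitation branch inoperative [AND]: one cut set from each child combined → 1 × 1 × 2 = 2 cut set(s).
Temperature loop lost [OR]: union of children's cut sets → 4 cut set(s).
Quench path lost [AND]: one cut set from each child combined → 1 × 1 = 1 cut set(s).
Vent system unavailable [AND]: one cut set from each child combined → 1 × 1 = 1 cut set(s).
Interlock chain fails [AND]: one cut set from each child combined → 1 × 1 = 1 cut set(s).
Chemical batch overheats [AND]: one cut set from each child combined → 4 × 1 = 4 cut set(s).
Minimal cut sets: {#2 rupture disc fails, Coolant supply failed, Primary temperature probe faulted, Redundant high-temp switch faulted, Upper jacket pump trips}; {Coolant supply failed, Left quench valve is inoperative, Primary chilled-water valve fails, Primary controller trips, Primary temperature probe faulted, Redundant high-temp switch faulted, Upper jacket pump trips}; {C trip relay degraded, Coolant supply failed, Left quench valve is inoperative, Primary chilled-water valve fails, Primary temperature probe faulted, Redundant high-temp switch faulted, Upper jacket pump trips}; {Coolant supply failed, Left agitator trips, Primary temperature probe faulted, Redundant high-temp switch faulted, Upper jacket pump trips}.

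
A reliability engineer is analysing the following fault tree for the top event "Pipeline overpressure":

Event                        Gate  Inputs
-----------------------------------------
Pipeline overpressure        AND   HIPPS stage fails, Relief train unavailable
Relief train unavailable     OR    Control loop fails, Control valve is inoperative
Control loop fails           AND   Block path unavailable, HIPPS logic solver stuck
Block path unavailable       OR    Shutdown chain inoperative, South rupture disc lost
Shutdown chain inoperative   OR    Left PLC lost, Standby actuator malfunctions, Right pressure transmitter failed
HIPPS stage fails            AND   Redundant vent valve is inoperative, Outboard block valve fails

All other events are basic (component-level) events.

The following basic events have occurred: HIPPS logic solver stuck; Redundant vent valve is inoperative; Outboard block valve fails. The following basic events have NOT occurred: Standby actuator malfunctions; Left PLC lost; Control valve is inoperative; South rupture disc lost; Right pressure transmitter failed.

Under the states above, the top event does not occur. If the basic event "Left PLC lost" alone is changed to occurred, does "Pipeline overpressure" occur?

Counterfactual: set "Left PLC lost" to occurred.
HIPPS stage fails [AND]: Redundant vent valve is inoperative=occurs, Outboard block valve fails=occurs → all inputs occur → occurs.
Shutdown chain inoperative [OR]: Left PLC lost=occurs, Standby actuator malfunctions=not, Right pressure transmitter failed=not → at least one input occurs → occurs.
Block path unavailable [OR]: Shutdown chain inoperative=occurs, South rupture disc lost=not → at least one input occurs → occurs.
Control loop fails [AND]: Block path unavailable=occurs, HIPPS logic solver stuck=occurs → all inputs occur → occurs.
Relief train unavailable [OR]: Control loop fails=occurs, Control valve is inoperative=not → at least one input occurs → occurs.
Pipeline overpressure [AND]: HIPPS stage fails=occurs, Relief train unavailable=occurs → all inputs occur → occurs.

Yes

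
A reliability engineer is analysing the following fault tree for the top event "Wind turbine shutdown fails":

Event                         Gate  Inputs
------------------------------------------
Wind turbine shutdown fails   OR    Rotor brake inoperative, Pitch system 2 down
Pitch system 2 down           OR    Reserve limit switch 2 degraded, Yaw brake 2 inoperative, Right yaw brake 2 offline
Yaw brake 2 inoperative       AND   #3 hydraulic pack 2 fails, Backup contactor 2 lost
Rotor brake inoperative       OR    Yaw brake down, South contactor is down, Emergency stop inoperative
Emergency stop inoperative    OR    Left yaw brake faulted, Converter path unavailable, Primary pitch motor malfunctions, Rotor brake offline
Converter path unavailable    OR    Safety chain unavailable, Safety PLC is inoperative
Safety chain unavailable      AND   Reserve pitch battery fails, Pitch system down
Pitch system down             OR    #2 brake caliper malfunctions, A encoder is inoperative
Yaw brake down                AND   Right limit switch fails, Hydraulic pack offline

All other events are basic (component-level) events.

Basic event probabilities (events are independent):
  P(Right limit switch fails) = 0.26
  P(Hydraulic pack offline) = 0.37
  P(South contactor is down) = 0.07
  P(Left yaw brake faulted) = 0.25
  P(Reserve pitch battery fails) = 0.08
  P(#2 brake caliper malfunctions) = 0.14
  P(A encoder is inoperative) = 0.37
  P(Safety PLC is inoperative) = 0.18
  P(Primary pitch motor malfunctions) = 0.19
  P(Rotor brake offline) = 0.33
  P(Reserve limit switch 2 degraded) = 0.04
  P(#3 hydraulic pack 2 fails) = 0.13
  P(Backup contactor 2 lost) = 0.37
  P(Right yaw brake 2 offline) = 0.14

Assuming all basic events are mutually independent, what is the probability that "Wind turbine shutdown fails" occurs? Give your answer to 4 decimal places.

P(Yaw brake down) [AND] = 0.26 × 0.37 = 0.096200
P(Pitch system down) [OR] = 1 − (1−0.14) × (1−0.37) = 0.458200
P(Safety chain unavailable) [AND] = 0.08 × 0.458200 = 0.036656
P(Converter path unavailable) [OR] = 1 − (1−0.036656) × (1−0.18) = 0.210058
P(Emergency stop inoperative) [OR] = 1 − (1−0.25) × (1−0.210058) × (1−0.19) × (1−0.33) = 0.678474
P(Rotor brake inoperative) [OR] = 1 − (1−0.096200) × (1−0.07) × (1−0.678474) = 0.729746
P(Yaw brake 2 inoperative) [AND] = 0.13 × 0.37 = 0.048100
P(Pitch system 2 down) [OR] = 1 − (1−0.04) × (1−0.048100) × (1−0.14) = 0.214111
P(Wind turbine shutdown fails) [OR] = 1 − (1−0.729746) × (1−0.214111) = 0.787610
Rounded to 4 decimal places: P(Wind turbine shutdown fails) ≈ 0.7876.

0.7876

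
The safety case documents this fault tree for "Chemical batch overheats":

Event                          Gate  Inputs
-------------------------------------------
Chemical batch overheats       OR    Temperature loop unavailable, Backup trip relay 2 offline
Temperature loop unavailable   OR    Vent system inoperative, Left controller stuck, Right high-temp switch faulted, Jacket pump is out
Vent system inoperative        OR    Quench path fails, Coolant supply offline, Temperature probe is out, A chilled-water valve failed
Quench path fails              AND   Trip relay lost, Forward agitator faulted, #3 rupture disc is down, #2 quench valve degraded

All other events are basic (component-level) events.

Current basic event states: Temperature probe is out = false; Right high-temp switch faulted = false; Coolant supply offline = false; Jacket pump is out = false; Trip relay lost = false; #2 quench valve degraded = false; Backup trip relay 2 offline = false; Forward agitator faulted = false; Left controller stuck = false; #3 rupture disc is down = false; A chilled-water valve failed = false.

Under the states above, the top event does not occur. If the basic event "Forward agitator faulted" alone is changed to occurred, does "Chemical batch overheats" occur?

No

Counterfactual: set "Forward agitator faulted" to occurred.
Quench path fails [AND]: Trip relay lost=not, Forward agitator faulted=occurs, #3 rupture disc is down=not, #2 quench valve degraded=not → not all inputs occur → does not occur.
Vent system inoperative [OR]: Quench path fails=not, Coolant supply offline=not, Temperature probe is out=not, A chilled-water valve failed=not → no input occurs → does not occur.
Temperature loop unavailable [OR]: Vent system inoperative=not, Left controller stuck=not, Right high-temp switch faulted=not, Jacket pump is out=not → no input occurs → does not occur.
Chemical batch overheats [OR]: Temperature loop unavailable=not, Backup trip relay 2 offline=not → no input occurs → does not occur.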